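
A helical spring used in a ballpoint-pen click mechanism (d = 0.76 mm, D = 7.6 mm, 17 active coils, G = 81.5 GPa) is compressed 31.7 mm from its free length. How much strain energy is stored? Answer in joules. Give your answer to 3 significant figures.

0.229 J

k = Gd⁴/(8D³N_a) = (81.5×10³)(0.76⁴)/(8·7.6³·17) = 0.45544 N/mm
U = ½kδ² = 0.5 × 0.45544 × 31.7² = 228.83 N·mm = 0.22883 J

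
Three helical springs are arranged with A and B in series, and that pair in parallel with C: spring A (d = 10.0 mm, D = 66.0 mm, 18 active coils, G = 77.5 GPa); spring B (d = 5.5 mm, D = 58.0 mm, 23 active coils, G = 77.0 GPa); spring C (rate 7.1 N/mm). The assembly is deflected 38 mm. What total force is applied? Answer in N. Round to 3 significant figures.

337 N

k_A = Gd⁴/(8D³N_a) = (77.5×10³)(10.0⁴)/(8·66.0³·18) = 18.72 N/mm
k_B = Gd⁴/(8D³N_a) = (77.0×10³)(5.5⁴)/(8·58.0³·23) = 1.9626 N/mm
Springs A,B series: k_AB = 1/(1/18.72+1/1.9626) = 1.7764 N/mm; parallel with C: k_eq = 1.7764+7.1 = 8.8764 N/mm
F = k_eq·δ = 8.8764·38 = 337.3 N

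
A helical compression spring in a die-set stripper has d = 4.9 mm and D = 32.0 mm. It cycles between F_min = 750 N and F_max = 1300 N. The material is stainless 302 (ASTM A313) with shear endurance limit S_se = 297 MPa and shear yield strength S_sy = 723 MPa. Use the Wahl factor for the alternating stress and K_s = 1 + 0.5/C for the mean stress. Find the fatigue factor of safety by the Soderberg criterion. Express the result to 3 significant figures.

C = D/d = 32.0/4.9 = 6.5306; K_W = (4C−1)/(4C−4)+0.615/C = 1.2298; K_s = 1+0.5/C = 1.0766
F_a = (F_max−F_min)/2 = 275 N; F_m = (F_max+F_min)/2 = 1025 N
τ_a = K_W·8F_aD/(πd³) = 1.2298 × 190.47 = 234.24 MPa
τ_m = K_s·8F_mD/(πd³) = 1.0766 × 709.95 = 764.3 MPa
Soderberg: 1/n_f = τ_a/S_se + τ_m/S_sy = 234.24/297 + 764.3/723 = 0.78869 + 1.05713 = 1.8458
n_f = 1/1.8458 = 0.5418

0.542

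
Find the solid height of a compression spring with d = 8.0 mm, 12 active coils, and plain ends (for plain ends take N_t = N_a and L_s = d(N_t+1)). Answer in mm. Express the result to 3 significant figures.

plain ends: N_t = N_a = 12
L_s = d·(N_t+1) = 8.0 × 13 = 104 mm

104 mm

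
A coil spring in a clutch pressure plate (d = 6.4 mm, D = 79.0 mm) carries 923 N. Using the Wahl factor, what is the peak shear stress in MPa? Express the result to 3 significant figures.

790 MPa

Spring index C = D/d = 79.0/6.4 = 12.3438
K_W = (4C−1)/(4C−4) + 0.615/C = 48.375/45.375 + 0.0498 = 1.1159
τ₀ = 8FD/(πd³) = 8·923·79.0/(π·6.4³) = 583336/823.55 = 708.32 MPa
τ_max = K·τ₀ = 1.1159 × 708.32 = 790.44 MPa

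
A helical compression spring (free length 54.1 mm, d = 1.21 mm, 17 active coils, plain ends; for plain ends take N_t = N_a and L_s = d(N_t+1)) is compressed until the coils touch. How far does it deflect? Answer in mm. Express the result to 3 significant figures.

32.3 mm

N_t = 17; L_s = 1.21·18 = 21.78 mm
δ_solid = L₀ − L_s = 54.1 − 21.78 = 32.32 mm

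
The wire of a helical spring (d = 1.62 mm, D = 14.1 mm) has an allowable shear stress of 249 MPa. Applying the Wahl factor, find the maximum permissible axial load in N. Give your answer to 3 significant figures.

25.2 N

C = D/d = 14.1/1.62 = 8.7037
K_W = (4C−1)/(4C−4) + 0.615/C = 33.815/30.815 + 0.0707 = 1.1680
τ_max = K·8FD/(πd³) → F_max = τ_allow·πd³/(8DK)
F_max = 249·π·1.62³/(8·14.1·1.1680) = 3325.8/131.75 = 25.243 N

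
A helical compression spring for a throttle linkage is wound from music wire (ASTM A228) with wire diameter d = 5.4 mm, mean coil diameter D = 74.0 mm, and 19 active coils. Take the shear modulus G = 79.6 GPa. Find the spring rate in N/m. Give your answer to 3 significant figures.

k = Gd⁴/(8D³N_a) = (79.6×10³ × 5.4⁴) / (8 × 74.0³ × 19)
  = 6.76843e+07 / 6.1594e+07 = 1.0989 N/mm = 1098.9 N/m

1100 N/m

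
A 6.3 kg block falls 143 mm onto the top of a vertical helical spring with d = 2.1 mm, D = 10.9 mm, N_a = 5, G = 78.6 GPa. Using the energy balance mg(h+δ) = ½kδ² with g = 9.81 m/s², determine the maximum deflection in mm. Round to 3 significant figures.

26.7 mm

k = Gd⁴/(8D³N_a) = (78.6×10³)(2.1⁴)/(8·10.9³·5) = 29.509 N/mm
W = mg = 6.3 × 9.81 = 61.803 N
½kδ² − Wδ − Wh = 0 → δ = (W + √(W² + 2kWh))/k
δ = (61.803 + √(3819.6 + 521598))/29.509 = (61.803 + 724.86)/29.509 = 26.658 mm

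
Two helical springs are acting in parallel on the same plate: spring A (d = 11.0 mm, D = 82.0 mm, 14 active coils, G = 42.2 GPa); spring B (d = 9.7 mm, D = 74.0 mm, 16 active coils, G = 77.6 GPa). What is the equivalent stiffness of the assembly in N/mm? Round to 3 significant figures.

23.2 N/mm

k_A = Gd⁴/(8D³N_a) = (42.2×10³)(11.0⁴)/(8·82.0³·14) = 10.005 N/mm
k_B = Gd⁴/(8D³N_a) = (77.6×10³)(9.7⁴)/(8·74.0³·16) = 13.245 N/mm
Parallel: k_eq = 10.005 + 13.245 = 23.25 N/mm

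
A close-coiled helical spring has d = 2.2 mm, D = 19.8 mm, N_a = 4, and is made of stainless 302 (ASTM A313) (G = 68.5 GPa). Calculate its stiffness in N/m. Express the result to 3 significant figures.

k = Gd⁴/(8D³N_a) = (68.5×10³ × 2.2⁴) / (8 × 19.8³ × 4)
  = 1.60465e+06 / 248397 = 6.46 N/mm = 6460 N/m

6460 N/m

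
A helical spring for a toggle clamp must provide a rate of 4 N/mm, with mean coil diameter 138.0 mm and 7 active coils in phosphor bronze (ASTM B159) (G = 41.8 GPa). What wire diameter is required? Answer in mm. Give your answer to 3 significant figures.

10.9 mm

d = (8D³N_a·k / G)^(1/4) = (8·138.0³·7·4 / (41.8×10³))^0.25
  = (14083)^0.25 = 10.8937 mm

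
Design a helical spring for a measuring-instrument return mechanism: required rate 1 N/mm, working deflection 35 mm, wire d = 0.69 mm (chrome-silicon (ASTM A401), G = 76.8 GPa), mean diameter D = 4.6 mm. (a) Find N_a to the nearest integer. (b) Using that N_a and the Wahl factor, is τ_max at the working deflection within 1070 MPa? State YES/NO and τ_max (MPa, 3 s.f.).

N_a = Gd⁴/(8D³k) = (76.8×10³)(0.69⁴)/(8·4.6³·1) = 22.36 → N_a = 22
Actual rate k = Gd⁴/(8D³·22) = 1.0162 N/mm
Working load F = kδ = 1.0162·35 = 35.566 N
C = 4.6/0.69 = 6.6667; K_W = (4C−1)/(4C−4)+0.615/C = 1.2246
τ_max = K_W·8FD/(πd³) = 1.2246·1268.2 = 1553 MPa
τ_max > 1070 MPa → exceeds allowable

(a) 22 coils; (b) NO, τ_max = 1550 MPa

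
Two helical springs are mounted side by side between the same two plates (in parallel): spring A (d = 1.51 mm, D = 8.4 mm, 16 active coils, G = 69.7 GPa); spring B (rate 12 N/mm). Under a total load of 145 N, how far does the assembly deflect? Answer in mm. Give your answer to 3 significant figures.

k_A = Gd⁴/(8D³N_a) = (69.7×10³)(1.51⁴)/(8·8.4³·16) = 4.7763 N/mm
Parallel: k_eq = 4.7763 + 12 = 16.776 N/mm
δ = F/k_eq = 145/16.776 = 8.6431 mm

8.64 mm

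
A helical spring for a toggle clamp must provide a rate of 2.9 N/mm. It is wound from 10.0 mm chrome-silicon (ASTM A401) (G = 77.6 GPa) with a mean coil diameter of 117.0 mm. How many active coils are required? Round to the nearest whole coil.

21

N_a = Gd⁴/(8D³k) = (77.6×10³ × 10.0⁴)/(8 × 117.0³ × 2.9)
    = 7.76e+08 / 3.71574e+07 = 20.88 → 21 coils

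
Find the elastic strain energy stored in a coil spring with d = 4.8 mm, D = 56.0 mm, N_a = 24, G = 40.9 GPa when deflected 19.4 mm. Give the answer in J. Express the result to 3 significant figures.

k = Gd⁴/(8D³N_a) = (40.9×10³)(4.8⁴)/(8·56.0³·24) = 0.64391 N/mm
U = ½kδ² = 0.5 × 0.64391 × 19.4² = 121.17 N·mm = 0.12117 J

0.121 J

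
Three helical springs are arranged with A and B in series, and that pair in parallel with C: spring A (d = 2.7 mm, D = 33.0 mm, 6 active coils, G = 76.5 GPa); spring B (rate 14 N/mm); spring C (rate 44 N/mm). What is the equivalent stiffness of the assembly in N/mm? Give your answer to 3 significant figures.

k_A = Gd⁴/(8D³N_a) = (76.5×10³)(2.7⁴)/(8·33.0³·6) = 2.3569 N/mm
Springs A,B series: k_AB = 1/(1/2.3569+1/14) = 2.0173 N/mm; parallel with C: k_eq = 2.0173+44 = 46.017 N/mm

46.0 N/mm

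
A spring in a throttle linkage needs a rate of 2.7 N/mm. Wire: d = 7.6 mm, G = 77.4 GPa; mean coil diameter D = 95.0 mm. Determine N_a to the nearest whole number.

14

N_a = Gd⁴/(8D³k) = (77.4×10³ × 7.6⁴)/(8 × 95.0³ × 2.7)
    = 2.58223e+08 / 1.85193e+07 = 13.94 → 14 coils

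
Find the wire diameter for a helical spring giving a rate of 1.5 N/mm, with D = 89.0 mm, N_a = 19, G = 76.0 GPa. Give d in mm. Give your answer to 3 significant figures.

6.78 mm

d = (8D³N_a·k / G)^(1/4) = (8·89.0³·19·1.5 / (76.0×10³))^0.25
  = (2114.9)^0.25 = 6.7815 mm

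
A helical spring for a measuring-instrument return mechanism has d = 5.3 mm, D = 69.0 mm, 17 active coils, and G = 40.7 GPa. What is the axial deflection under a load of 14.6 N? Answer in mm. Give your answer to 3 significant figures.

k = Gd⁴/(8D³N_a) = (40.7×10³)(5.3⁴)/(8·69.0³·17) = 0.71881 N/mm
δ = F/k = 14.6 / 0.71881 = 20.311 mm

20.3 mm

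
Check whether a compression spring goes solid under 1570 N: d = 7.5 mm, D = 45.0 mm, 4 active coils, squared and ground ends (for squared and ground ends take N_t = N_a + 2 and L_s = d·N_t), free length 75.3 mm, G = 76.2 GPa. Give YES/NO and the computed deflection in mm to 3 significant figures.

k = Gd⁴/(8D³N_a) = (76.2×10³)(7.5⁴)/(8·45.0³·4) = 82.682 N/mm
N_t = 6; L_s = 7.5·6 = 45 mm; δ_solid = L₀ − L_s = 75.3 − 45 = 30.3 mm
δ = F/k = 1570/82.682 = 18.988 mm
δ < δ_solid → spring does not go solid

NO, δ = 19.0 mm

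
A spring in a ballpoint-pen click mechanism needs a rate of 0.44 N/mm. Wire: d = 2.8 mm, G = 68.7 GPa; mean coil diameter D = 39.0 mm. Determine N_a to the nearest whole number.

20

N_a = Gd⁴/(8D³k) = (68.7×10³ × 2.8⁴)/(8 × 39.0³ × 0.44)
    = 4.22269e+06 / 208803 = 20.22 → 20 coils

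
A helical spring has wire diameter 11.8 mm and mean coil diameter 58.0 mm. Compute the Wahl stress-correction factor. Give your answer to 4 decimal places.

C = D/d = 58.0/11.8 = 4.9153
K_W = (4C−1)/(4C−4) + 0.615/C = 18.661/15.661 + 0.1251 = 1.3167

1.3167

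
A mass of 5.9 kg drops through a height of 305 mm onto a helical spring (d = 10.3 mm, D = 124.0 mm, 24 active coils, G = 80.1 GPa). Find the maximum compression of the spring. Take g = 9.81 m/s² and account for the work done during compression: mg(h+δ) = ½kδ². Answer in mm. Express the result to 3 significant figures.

146 mm

k = Gd⁴/(8D³N_a) = (80.1×10³)(10.3⁴)/(8·124.0³·24) = 2.4627 N/mm
W = mg = 5.9 × 9.81 = 57.879 N
½kδ² − Wδ − Wh = 0 → δ = (W + √(W² + 2kWh))/k
δ = (57.879 + √(3350 + 86949.3))/2.4627 = (57.879 + 300.5)/2.4627 = 145.52 mm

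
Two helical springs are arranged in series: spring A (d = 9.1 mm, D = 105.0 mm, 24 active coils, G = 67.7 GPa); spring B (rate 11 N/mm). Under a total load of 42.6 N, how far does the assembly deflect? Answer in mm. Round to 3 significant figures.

k_A = Gd⁴/(8D³N_a) = (67.7×10³)(9.1⁴)/(8·105.0³·24) = 2.0887 N/mm
Series: 1/k_eq = 1/2.0887 + 1/11 = 0.56967; k_eq = 1.7554 N/mm
δ = F/k_eq = 42.6/1.7554 = 24.268 mm

24.3 mm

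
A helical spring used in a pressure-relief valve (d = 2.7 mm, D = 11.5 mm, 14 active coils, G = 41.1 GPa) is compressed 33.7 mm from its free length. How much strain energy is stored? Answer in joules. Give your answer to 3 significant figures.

7.28 J

k = Gd⁴/(8D³N_a) = (41.1×10³)(2.7⁴)/(8·11.5³·14) = 12.823 N/mm
U = ½kδ² = 0.5 × 12.823 × 33.7² = 7281.4 N·mm = 7.2814 J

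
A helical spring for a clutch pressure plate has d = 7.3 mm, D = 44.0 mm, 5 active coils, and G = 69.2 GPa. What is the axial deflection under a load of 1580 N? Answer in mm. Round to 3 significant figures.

27.4 mm

k = Gd⁴/(8D³N_a) = (69.2×10³)(7.3⁴)/(8·44.0³·5) = 57.674 N/mm
δ = F/k = 1580 / 57.674 = 27.395 mm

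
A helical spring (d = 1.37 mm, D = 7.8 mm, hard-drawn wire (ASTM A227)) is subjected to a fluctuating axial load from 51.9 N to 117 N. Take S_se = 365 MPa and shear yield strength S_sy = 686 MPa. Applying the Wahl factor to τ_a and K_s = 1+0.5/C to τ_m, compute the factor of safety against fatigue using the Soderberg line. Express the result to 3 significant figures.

C = D/d = 7.8/1.37 = 5.6934; K_W = (4C−1)/(4C−4)+0.615/C = 1.2678; K_s = 1+0.5/C = 1.0878
F_a = (F_max−F_min)/2 = 32.55 N; F_m = (F_max+F_min)/2 = 84.45 N
τ_a = K_W·8F_aD/(πd³) = 1.2678 × 251.43 = 318.77 MPa
τ_m = K_s·8F_mD/(πd³) = 1.0878 × 652.34 = 709.63 MPa
Soderberg: 1/n_f = τ_a/S_se + τ_m/S_sy = 318.77/365 + 709.63/686 = 0.87335 + 1.03444 = 1.9078
n_f = 1/1.9078 = 0.5242

0.524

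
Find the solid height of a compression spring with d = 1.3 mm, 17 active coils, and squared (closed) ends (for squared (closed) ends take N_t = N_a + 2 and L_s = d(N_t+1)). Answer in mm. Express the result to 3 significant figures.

squared (closed) ends: N_t = N_a + 2 = 17 + 2 = 19
L_s = d·(N_t+1) = 1.3 × 20 = 26 mm

26.0 mm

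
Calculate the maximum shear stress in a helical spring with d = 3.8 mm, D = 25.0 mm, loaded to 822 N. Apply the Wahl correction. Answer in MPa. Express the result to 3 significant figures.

Spring index C = D/d = 25.0/3.8 = 6.5789
K_W = (4C−1)/(4C−4) + 0.615/C = 25.316/22.316 + 0.0935 = 1.2279
τ₀ = 8FD/(πd³) = 8·822·25.0/(π·3.8³) = 164400/172.39 = 953.68 MPa
τ_max = K·τ₀ = 1.2279 × 953.68 = 1171 MPa

1170 MPa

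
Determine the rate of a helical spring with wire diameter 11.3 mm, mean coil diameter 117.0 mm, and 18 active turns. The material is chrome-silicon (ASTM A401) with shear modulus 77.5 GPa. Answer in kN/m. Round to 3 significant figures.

k = Gd⁴/(8D³N_a) = (77.5×10³ × 11.3⁴) / (8 × 117.0³ × 18)
  = 1.26362e+09 / 2.30632e+08 = 5.4789 N/mm

5.48 kN/m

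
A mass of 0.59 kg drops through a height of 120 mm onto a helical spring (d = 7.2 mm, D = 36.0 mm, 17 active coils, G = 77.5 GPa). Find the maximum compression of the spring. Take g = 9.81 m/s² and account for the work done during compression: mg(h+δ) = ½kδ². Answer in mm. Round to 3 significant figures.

6.68 mm

k = Gd⁴/(8D³N_a) = (77.5×10³)(7.2⁴)/(8·36.0³·17) = 32.824 N/mm
W = mg = 0.59 × 9.81 = 5.7879 N
½kδ² − Wδ − Wh = 0 → δ = (W + √(W² + 2kWh))/k
δ = (5.7879 + √(33.5 + 45595))/32.824 = (5.7879 + 213.61)/32.824 = 6.6841 mm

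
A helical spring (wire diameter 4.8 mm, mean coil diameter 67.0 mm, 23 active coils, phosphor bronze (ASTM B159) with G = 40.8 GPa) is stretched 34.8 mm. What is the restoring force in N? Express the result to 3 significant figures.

k = Gd⁴/(8D³N_a) = (40.8×10³)(4.8⁴)/(8·67.0³·23) = 0.39137 N/mm
F = k·δ = 0.39137 × 34.8 = 13.62 N

13.6 N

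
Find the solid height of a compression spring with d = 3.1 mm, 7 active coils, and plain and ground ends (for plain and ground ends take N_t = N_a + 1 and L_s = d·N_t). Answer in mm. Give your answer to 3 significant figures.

24.8 mm

plain and ground ends: N_t = N_a + 1 = 7 + 1 = 8
L_s = d·N_t = 3.1 × 8 = 24.8 mm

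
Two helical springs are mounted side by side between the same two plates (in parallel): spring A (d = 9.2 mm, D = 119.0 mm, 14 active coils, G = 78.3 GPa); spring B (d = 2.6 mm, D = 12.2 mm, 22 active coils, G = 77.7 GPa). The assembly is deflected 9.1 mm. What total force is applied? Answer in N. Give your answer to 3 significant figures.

k_A = Gd⁴/(8D³N_a) = (78.3×10³)(9.2⁴)/(8·119.0³·14) = 2.972 N/mm
k_B = Gd⁴/(8D³N_a) = (77.7×10³)(2.6⁴)/(8·12.2³·22) = 11.11 N/mm
Parallel: k_eq = 2.972 + 11.11 = 14.082 N/mm
F = k_eq·δ = 14.082·9.1 = 128.15 N

128 N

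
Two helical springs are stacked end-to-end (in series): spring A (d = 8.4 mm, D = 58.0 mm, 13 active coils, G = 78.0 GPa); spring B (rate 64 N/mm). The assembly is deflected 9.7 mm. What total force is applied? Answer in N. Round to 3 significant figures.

k_A = Gd⁴/(8D³N_a) = (78.0×10³)(8.4⁴)/(8·58.0³·13) = 19.138 N/mm
Series: 1/k_eq = 1/19.138 + 1/64 = 0.067877; k_eq = 14.732 N/mm
F = k_eq·δ = 14.732·9.7 = 142.9 N

143 N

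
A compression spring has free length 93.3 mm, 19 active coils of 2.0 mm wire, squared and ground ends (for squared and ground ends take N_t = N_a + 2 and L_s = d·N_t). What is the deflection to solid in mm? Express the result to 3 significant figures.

N_t = 21; L_s = 2.0·21 = 42 mm
δ_solid = L₀ − L_s = 93.3 − 42 = 51.3 mm

51.3 mm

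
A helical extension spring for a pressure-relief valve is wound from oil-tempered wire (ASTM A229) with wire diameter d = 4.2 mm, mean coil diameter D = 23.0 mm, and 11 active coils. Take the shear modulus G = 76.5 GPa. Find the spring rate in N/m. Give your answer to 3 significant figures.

k = Gd⁴/(8D³N_a) = (76.5×10³ × 4.2⁴) / (8 × 23.0³ × 11)
  = 2.38045e+07 / 1.0707e+06 = 22.233 N/mm = 22233 N/m

22200 N/m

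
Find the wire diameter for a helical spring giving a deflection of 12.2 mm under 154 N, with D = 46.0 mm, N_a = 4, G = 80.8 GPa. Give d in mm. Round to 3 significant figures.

Required rate k = F/δ = 154/12.2 = 12.623 N/mm
d = (8D³N_a·k / G)^(1/4) = (8·46.0³·4·12.623 / (80.8×10³))^0.25
  = (486.6)^0.25 = 4.6967 mm

4.70 mm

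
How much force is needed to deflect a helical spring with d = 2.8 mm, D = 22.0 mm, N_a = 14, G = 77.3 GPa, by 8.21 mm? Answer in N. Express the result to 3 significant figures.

32.7 N

k = Gd⁴/(8D³N_a) = (77.3×10³)(2.8⁴)/(8·22.0³·14) = 3.9841 N/mm
F = k·δ = 3.9841 × 8.21 = 32.709 N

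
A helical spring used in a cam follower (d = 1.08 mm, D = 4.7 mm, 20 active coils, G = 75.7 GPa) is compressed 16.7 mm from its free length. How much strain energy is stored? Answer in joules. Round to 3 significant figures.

k = Gd⁴/(8D³N_a) = (75.7×10³)(1.08⁴)/(8·4.7³·20) = 6.1998 N/mm
U = ½kδ² = 0.5 × 6.1998 × 16.7² = 864.53 N·mm = 0.86453 J

0.865 J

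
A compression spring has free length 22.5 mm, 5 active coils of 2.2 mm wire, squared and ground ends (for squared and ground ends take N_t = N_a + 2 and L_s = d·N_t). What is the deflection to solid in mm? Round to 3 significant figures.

N_t = 7; L_s = 2.2·7 = 15.4 mm
δ_solid = L₀ − L_s = 22.5 − 15.4 = 7.1 mm

7.10 mm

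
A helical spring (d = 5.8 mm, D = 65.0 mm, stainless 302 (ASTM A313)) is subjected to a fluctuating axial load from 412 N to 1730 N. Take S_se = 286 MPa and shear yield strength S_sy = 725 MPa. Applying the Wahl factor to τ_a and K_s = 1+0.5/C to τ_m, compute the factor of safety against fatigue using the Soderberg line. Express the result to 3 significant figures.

C = D/d = 65.0/5.8 = 11.2069; K_W = (4C−1)/(4C−4)+0.615/C = 1.1284; K_s = 1+0.5/C = 1.0446
F_a = (F_max−F_min)/2 = 659 N; F_m = (F_max+F_min)/2 = 1071 N
τ_a = K_W·8F_aD/(πd³) = 1.1284 × 559.06 = 630.81 MPa
τ_m = K_s·8F_mD/(πd³) = 1.0446 × 908.57 = 949.11 MPa
Soderberg: 1/n_f = τ_a/S_se + τ_m/S_sy = 630.81/286 + 949.11/725 = 2.20564 + 1.30911 = 3.5148
n_f = 1/3.5148 = 0.2845

0.285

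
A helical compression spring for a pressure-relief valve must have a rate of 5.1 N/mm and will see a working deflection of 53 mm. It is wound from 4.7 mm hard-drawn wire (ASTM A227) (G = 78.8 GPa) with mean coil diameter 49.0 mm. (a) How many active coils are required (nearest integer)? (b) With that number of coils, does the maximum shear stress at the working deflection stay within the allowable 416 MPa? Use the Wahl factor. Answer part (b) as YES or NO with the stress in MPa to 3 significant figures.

N_a = Gd⁴/(8D³k) = (78.8×10³)(4.7⁴)/(8·49.0³·5.1) = 8.011 → N_a = 8
Actual rate k = Gd⁴/(8D³·8) = 5.1068 N/mm
Working load F = kδ = 5.1068·53 = 270.66 N
C = 49.0/4.7 = 10.4255; K_W = (4C−1)/(4C−4)+0.615/C = 1.1386
τ_max = K_W·8FD/(πd³) = 1.1386·325.29 = 370.36 MPa
τ_max ≤ 416 MPa → acceptable

(a) 8 coils; (b) YES, τ_max = 370 MPa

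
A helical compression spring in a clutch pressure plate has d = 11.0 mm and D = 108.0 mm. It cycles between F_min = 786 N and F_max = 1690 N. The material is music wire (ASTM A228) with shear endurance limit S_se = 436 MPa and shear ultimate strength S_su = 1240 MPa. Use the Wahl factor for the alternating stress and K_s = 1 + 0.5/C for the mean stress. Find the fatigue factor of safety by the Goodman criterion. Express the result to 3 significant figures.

2.16

C = D/d = 108.0/11.0 = 9.8182; K_W = (4C−1)/(4C−4)+0.615/C = 1.1477; K_s = 1+0.5/C = 1.0509
F_a = (F_max−F_min)/2 = 452 N; F_m = (F_max+F_min)/2 = 1238 N
τ_a = K_W·8F_aD/(πd³) = 1.1477 × 93.395 = 107.19 MPa
τ_m = K_s·8F_mD/(πd³) = 1.0509 × 255.8 = 268.83 MPa
Goodman: 1/n_f = τ_a/S_se + τ_m/S_su = 107.19/436 + 268.83/1240 = 0.24585 + 0.21680 = 0.46264
n_f = 1/0.46264 = 2.161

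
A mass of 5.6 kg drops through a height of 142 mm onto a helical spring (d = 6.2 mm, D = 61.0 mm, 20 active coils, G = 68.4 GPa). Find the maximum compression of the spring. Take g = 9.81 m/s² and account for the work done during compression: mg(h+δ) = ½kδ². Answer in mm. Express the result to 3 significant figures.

k = Gd⁴/(8D³N_a) = (68.4×10³)(6.2⁴)/(8·61.0³·20) = 2.783 N/mm
W = mg = 5.6 × 9.81 = 54.936 N
½kδ² − Wδ − Wh = 0 → δ = (W + √(W² + 2kWh))/k
δ = (54.936 + √(3018 + 43419.9))/2.783 = (54.936 + 215.49)/2.783 = 97.172 mm

97.2 mm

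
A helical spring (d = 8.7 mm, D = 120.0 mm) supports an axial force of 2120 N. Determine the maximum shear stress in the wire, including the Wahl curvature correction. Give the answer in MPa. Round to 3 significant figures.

1090 MPa

Spring index C = D/d = 120.0/8.7 = 13.7931
K_W = (4C−1)/(4C−4) + 0.615/C = 54.172/51.172 + 0.0446 = 1.1032
τ₀ = 8FD/(πd³) = 8·2120·120.0/(π·8.7³) = 2.0352e+06/2068.7 = 983.78 MPa
τ_max = K·τ₀ = 1.1032 × 983.78 = 1085.3 MPa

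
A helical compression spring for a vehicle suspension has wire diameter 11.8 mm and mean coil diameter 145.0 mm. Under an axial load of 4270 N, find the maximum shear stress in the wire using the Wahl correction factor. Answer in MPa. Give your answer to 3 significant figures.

Spring index C = D/d = 145.0/11.8 = 12.2881
K_W = (4C−1)/(4C−4) + 0.615/C = 48.153/45.153 + 0.0500 = 1.1165
τ₀ = 8FD/(πd³) = 8·4270·145.0/(π·11.8³) = 4.9532e+06/5161.7 = 959.6 MPa
τ_max = K·τ₀ = 1.1165 × 959.6 = 1071.4 MPa

1070 MPa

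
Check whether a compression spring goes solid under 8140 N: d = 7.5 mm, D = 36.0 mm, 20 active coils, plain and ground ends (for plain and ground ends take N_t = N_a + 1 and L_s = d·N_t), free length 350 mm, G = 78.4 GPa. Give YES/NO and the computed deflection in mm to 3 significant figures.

YES, δ = 245 mm

k = Gd⁴/(8D³N_a) = (78.4×10³)(7.5⁴)/(8·36.0³·20) = 33.23 N/mm
N_t = 21; L_s = 7.5·21 = 157.5 mm; δ_solid = L₀ − L_s = 350 − 157.5 = 192.5 mm
δ = F/k = 8140/33.23 = 244.96 mm
δ ≥ δ_solid → spring goes solid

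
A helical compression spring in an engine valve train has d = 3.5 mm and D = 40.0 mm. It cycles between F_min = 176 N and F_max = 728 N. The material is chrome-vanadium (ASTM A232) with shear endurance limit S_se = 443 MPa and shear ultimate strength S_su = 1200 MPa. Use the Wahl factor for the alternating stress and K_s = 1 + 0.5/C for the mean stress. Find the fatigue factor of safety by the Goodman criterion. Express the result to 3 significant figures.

0.385

C = D/d = 40.0/3.5 = 11.4286; K_W = (4C−1)/(4C−4)+0.615/C = 1.1257; K_s = 1+0.5/C = 1.0437
F_a = (F_max−F_min)/2 = 276 N; F_m = (F_max+F_min)/2 = 452 N
τ_a = K_W·8F_aD/(πd³) = 1.1257 × 655.7 = 738.14 MPa
τ_m = K_s·8F_mD/(πd³) = 1.0437 × 1073.8 = 1120.8 MPa
Goodman: 1/n_f = τ_a/S_se + τ_m/S_su = 738.14/443 + 1120.8/1200 = 1.66623 + 0.93401 = 2.6002
n_f = 1/2.6002 = 0.3846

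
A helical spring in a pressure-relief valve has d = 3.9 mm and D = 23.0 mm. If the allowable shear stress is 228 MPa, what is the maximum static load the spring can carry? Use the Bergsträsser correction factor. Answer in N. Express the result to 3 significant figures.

186 N

C = D/d = 23.0/3.9 = 5.8974
K_B = (4C+2)/(4C−3) = 25.590/20.590 = 1.2428
τ_max = K·8FD/(πd³) → F_max = τ_allow·πd³/(8DK)
F_max = 228·π·3.9³/(8·23.0·1.2428) = 42489/228.68 = 185.8 N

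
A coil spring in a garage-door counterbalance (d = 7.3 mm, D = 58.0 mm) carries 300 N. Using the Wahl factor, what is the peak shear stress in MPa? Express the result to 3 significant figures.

Spring index C = D/d = 58.0/7.3 = 7.9452
K_W = (4C−1)/(4C−4) + 0.615/C = 30.781/27.781 + 0.0774 = 1.1854
τ₀ = 8FD/(πd³) = 8·300·58.0/(π·7.3³) = 139200/1222.1 = 113.9 MPa
τ_max = K·τ₀ = 1.1854 × 113.9 = 135.02 MPa

135 MPa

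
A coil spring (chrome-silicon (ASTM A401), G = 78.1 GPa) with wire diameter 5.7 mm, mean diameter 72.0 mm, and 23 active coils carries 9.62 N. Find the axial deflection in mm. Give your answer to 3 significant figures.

k = Gd⁴/(8D³N_a) = (78.1×10³)(5.7⁴)/(8·72.0³·23) = 1.2004 N/mm
δ = F/k = 9.62 / 1.2004 = 8.0138 mm

8.01 mm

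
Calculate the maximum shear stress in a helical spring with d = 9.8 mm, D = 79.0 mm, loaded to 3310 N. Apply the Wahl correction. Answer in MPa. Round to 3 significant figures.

837 MPa

Spring index C = D/d = 79.0/9.8 = 8.0612
K_W = (4C−1)/(4C−4) + 0.615/C = 31.245/28.245 + 0.0763 = 1.1825
τ₀ = 8FD/(πd³) = 8·3310·79.0/(π·9.8³) = 2.09192e+06/2956.8 = 707.48 MPa
τ_max = K·τ₀ = 1.1825 × 707.48 = 836.6 MPa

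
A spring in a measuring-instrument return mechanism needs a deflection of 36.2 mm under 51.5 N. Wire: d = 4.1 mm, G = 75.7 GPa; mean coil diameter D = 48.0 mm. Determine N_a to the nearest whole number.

Required rate k = F/δ = 51.5/36.2 = 1.4227 N/mm
N_a = Gd⁴/(8D³k) = (75.7×10³ × 4.1⁴)/(8 × 48.0³ × 1.4227)
    = 2.1391e+07 / 1.25867e+06 = 16.99 → 17 coils

17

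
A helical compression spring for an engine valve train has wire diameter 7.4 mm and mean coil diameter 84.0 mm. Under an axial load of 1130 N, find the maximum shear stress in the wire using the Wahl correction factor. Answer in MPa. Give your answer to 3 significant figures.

Spring index C = D/d = 84.0/7.4 = 11.3514
K_W = (4C−1)/(4C−4) + 0.615/C = 44.405/41.405 + 0.0542 = 1.1266
τ₀ = 8FD/(πd³) = 8·1130·84.0/(π·7.4³) = 759360/1273 = 596.49 MPa
τ_max = K·τ₀ = 1.1266 × 596.49 = 672.02 MPa

672 MPa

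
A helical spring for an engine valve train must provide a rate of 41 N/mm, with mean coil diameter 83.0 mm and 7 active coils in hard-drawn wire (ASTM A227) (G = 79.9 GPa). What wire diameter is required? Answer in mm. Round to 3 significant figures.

11.3 mm

d = (8D³N_a·k / G)^(1/4) = (8·83.0³·7·41 / (79.9×10³))^0.25
  = (16431)^0.25 = 11.3218 mm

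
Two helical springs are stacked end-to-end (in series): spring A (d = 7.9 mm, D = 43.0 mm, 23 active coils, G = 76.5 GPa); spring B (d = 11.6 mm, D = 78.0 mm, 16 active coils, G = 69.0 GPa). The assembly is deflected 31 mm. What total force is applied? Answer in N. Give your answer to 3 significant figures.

k_A = Gd⁴/(8D³N_a) = (76.5×10³)(7.9⁴)/(8·43.0³·23) = 20.368 N/mm
k_B = Gd⁴/(8D³N_a) = (69.0×10³)(11.6⁴)/(8·78.0³·16) = 20.568 N/mm
Series: 1/k_eq = 1/20.368 + 1/20.568 = 0.097717; k_eq = 10.234 N/mm
F = k_eq·δ = 10.234·31 = 317.24 N

317 N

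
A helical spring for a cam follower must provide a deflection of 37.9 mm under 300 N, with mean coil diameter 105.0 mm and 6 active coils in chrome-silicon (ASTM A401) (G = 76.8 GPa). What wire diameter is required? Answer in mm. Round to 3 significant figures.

Required rate k = F/δ = 300/37.9 = 7.9156 N/mm
d = (8D³N_a·k / G)^(1/4) = (8·105.0³·6·7.9156 / (76.8×10³))^0.25
  = (5727)^0.25 = 8.6993 mm

8.70 mm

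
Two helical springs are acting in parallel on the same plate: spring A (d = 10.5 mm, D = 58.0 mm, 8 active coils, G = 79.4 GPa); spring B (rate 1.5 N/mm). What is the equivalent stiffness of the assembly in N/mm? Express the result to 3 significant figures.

k_A = Gd⁴/(8D³N_a) = (79.4×10³)(10.5⁴)/(8·58.0³·8) = 77.288 N/mm
Parallel: k_eq = 77.288 + 1.5 = 78.788 N/mm

78.8 N/mm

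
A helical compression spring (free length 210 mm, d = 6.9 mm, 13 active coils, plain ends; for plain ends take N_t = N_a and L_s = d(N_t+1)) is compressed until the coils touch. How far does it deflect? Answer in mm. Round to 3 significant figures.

N_t = 13; L_s = 6.9·14 = 96.6 mm
δ_solid = L₀ − L_s = 210 − 96.6 = 113.4 mm

113 mm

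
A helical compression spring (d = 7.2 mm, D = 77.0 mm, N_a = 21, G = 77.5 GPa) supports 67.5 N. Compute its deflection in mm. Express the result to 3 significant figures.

k = Gd⁴/(8D³N_a) = (77.5×10³)(7.2⁴)/(8·77.0³·21) = 2.7155 N/mm
δ = F/k = 67.5 / 2.7155 = 24.857 mm

24.9 mm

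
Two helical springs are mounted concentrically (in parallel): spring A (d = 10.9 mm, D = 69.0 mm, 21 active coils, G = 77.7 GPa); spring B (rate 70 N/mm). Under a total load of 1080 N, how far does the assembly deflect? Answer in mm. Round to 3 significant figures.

12.0 mm

k_A = Gd⁴/(8D³N_a) = (77.7×10³)(10.9⁴)/(8·69.0³·21) = 19.873 N/mm
Parallel: k_eq = 19.873 + 70 = 89.873 N/mm
δ = F/k_eq = 1080/89.873 = 12.017 mm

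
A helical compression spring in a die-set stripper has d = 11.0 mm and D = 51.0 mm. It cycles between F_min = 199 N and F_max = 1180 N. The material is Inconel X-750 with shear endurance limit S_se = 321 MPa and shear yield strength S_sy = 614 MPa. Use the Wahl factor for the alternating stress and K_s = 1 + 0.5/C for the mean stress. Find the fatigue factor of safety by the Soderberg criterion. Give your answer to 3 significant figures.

C = D/d = 51.0/11.0 = 4.6364; K_W = (4C−1)/(4C−4)+0.615/C = 1.3389; K_s = 1+0.5/C = 1.1078
F_a = (F_max−F_min)/2 = 490.5 N; F_m = (F_max+F_min)/2 = 689.5 N
τ_a = K_W·8F_aD/(πd³) = 1.3389 × 47.86 = 64.079 MPa
τ_m = K_s·8F_mD/(πd³) = 1.1078 × 67.277 = 74.532 MPa
Soderberg: 1/n_f = τ_a/S_se + τ_m/S_sy = 64.079/321 + 74.532/614 = 0.19962 + 0.12139 = 0.32101
n_f = 1/0.32101 = 3.115

3.12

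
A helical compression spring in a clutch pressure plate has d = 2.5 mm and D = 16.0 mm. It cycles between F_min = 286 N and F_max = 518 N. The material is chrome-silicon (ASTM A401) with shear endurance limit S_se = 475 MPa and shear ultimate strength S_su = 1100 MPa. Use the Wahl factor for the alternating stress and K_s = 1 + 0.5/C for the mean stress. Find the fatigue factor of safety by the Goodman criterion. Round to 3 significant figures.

0.551

C = D/d = 16.0/2.5 = 6.4000; K_W = (4C−1)/(4C−4)+0.615/C = 1.2350; K_s = 1+0.5/C = 1.0781
F_a = (F_max−F_min)/2 = 116 N; F_m = (F_max+F_min)/2 = 402 N
τ_a = K_W·8F_aD/(πd³) = 1.2350 × 302.48 = 373.56 MPa
τ_m = K_s·8F_mD/(πd³) = 1.0781 × 1048.3 = 1130.1 MPa
Goodman: 1/n_f = τ_a/S_se + τ_m/S_su = 373.56/475 + 1130.1/1100 = 0.78644 + 1.02741 = 1.8138
n_f = 1/1.8138 = 0.5513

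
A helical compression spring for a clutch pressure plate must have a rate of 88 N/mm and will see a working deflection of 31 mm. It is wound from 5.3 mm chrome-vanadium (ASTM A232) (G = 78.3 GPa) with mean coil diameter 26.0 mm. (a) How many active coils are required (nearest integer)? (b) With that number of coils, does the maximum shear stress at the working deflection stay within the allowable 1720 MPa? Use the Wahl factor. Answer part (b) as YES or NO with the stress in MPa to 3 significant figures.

N_a = Gd⁴/(8D³k) = (78.3×10³)(5.3⁴)/(8·26.0³·88) = 4.993 → N_a = 5
Actual rate k = Gd⁴/(8D³·5) = 87.879 N/mm
Working load F = kδ = 87.879·31 = 2724.2 N
C = 26.0/5.3 = 4.9057; K_W = (4C−1)/(4C−4)+0.615/C = 1.3174
τ_max = K_W·8FD/(πd³) = 1.3174·1211.5 = 1596.1 MPa
τ_max ≤ 1720 MPa → acceptable

(a) 5 coils; (b) YES, τ_max = 1600 MPa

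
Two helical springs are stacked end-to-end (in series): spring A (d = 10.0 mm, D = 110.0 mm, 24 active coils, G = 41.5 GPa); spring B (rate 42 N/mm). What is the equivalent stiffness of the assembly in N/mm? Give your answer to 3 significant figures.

k_A = Gd⁴/(8D³N_a) = (41.5×10³)(10.0⁴)/(8·110.0³·24) = 1.6239 N/mm
Series: 1/k_eq = 1/1.6239 + 1/42 = 0.6396; k_eq = 1.5635 N/mm

1.56 N/mm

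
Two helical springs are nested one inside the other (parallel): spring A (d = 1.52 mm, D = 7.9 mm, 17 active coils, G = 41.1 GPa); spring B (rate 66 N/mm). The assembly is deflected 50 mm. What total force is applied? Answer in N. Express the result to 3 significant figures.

3460 N

k_A = Gd⁴/(8D³N_a) = (41.1×10³)(1.52⁴)/(8·7.9³·17) = 3.2719 N/mm
Parallel: k_eq = 3.2719 + 66 = 69.272 N/mm
F = k_eq·δ = 69.272·50 = 3463.6 N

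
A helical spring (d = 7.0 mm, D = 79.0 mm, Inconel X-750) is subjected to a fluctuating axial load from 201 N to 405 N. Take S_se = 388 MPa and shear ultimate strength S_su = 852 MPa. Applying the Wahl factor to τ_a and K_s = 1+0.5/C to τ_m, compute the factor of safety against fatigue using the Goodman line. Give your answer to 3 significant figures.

2.55

C = D/d = 79.0/7.0 = 11.2857; K_W = (4C−1)/(4C−4)+0.615/C = 1.1274; K_s = 1+0.5/C = 1.0443
F_a = (F_max−F_min)/2 = 102 N; F_m = (F_max+F_min)/2 = 303 N
τ_a = K_W·8F_aD/(πd³) = 1.1274 × 59.824 = 67.446 MPa
τ_m = K_s·8F_mD/(πd³) = 1.0443 × 177.71 = 185.58 MPa
Goodman: 1/n_f = τ_a/S_se + τ_m/S_su = 67.446/388 + 185.58/852 = 0.17383 + 0.21782 = 0.39165
n_f = 1/0.39165 = 2.553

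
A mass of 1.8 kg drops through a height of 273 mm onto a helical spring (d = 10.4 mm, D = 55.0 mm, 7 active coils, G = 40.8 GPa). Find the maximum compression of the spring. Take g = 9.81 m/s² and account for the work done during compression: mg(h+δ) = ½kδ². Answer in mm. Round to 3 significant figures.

14.1 mm

k = Gd⁴/(8D³N_a) = (40.8×10³)(10.4⁴)/(8·55.0³·7) = 51.229 N/mm
W = mg = 1.8 × 9.81 = 17.658 N
½kδ² − Wδ − Wh = 0 → δ = (W + √(W² + 2kWh))/k
δ = (17.658 + √(311.8 + 493914))/51.229 = (17.658 + 703.01)/51.229 = 14.068 mm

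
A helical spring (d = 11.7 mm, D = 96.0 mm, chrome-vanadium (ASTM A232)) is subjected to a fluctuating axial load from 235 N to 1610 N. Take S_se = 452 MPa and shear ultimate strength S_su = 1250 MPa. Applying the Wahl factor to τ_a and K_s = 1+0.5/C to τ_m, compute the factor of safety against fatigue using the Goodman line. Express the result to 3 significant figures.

C = D/d = 96.0/11.7 = 8.2051; K_W = (4C−1)/(4C−4)+0.615/C = 1.1790; K_s = 1+0.5/C = 1.0609
F_a = (F_max−F_min)/2 = 687.5 N; F_m = (F_max+F_min)/2 = 922.5 N
τ_a = K_W·8F_aD/(πd³) = 1.1790 × 104.94 = 123.72 MPa
τ_m = K_s·8F_mD/(πd³) = 1.0609 × 140.81 = 149.39 MPa
Goodman: 1/n_f = τ_a/S_se + τ_m/S_su = 123.72/452 + 149.39/1250 = 0.27373 + 0.11951 = 0.39324
n_f = 1/0.39324 = 2.543

2.54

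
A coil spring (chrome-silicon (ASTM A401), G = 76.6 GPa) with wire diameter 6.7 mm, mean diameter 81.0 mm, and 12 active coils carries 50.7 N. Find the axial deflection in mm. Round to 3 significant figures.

k = Gd⁴/(8D³N_a) = (76.6×10³)(6.7⁴)/(8·81.0³·12) = 3.0255 N/mm
δ = F/k = 50.7 / 3.0255 = 16.757 mm

16.8 mm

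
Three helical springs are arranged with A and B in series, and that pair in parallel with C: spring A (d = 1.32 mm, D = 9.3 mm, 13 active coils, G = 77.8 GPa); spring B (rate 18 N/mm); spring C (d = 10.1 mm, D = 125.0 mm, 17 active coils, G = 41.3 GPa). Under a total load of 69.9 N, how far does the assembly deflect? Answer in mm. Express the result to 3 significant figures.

k_A = Gd⁴/(8D³N_a) = (77.8×10³)(1.32⁴)/(8·9.3³·13) = 2.8235 N/mm
k_C = Gd⁴/(8D³N_a) = (41.3×10³)(10.1⁴)/(8·125.0³·17) = 1.618 N/mm
Springs A,B series: k_AB = 1/(1/2.8235+1/18) = 2.4407 N/mm; parallel with C: k_eq = 2.4407+1.618 = 4.0586 N/mm
δ = F/k_eq = 69.9/4.0586 = 17.223 mm

17.2 mm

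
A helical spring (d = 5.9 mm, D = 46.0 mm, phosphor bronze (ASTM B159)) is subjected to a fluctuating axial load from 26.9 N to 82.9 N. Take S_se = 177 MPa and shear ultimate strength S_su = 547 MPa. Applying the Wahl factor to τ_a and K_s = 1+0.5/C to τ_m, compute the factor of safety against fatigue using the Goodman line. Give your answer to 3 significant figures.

5.94

C = D/d = 46.0/5.9 = 7.7966; K_W = (4C−1)/(4C−4)+0.615/C = 1.1892; K_s = 1+0.5/C = 1.0641
F_a = (F_max−F_min)/2 = 28 N; F_m = (F_max+F_min)/2 = 54.9 N
τ_a = K_W·8F_aD/(πd³) = 1.1892 × 15.97 = 18.992 MPa
τ_m = K_s·8F_mD/(πd³) = 1.0641 × 31.312 = 33.32 MPa
Goodman: 1/n_f = τ_a/S_se + τ_m/S_su = 18.992/177 + 33.32/547 = 0.10730 + 0.06091 = 0.16821
n_f = 1/0.16821 = 5.945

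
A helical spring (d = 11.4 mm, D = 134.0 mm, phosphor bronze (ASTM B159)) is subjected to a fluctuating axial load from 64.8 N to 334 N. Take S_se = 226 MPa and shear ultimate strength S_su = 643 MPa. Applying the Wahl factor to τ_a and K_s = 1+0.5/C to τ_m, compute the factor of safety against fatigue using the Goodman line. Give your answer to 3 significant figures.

4.38

C = D/d = 134.0/11.4 = 11.7544; K_W = (4C−1)/(4C−4)+0.615/C = 1.1221; K_s = 1+0.5/C = 1.0425
F_a = (F_max−F_min)/2 = 134.6 N; F_m = (F_max+F_min)/2 = 199.4 N
τ_a = K_W·8F_aD/(πd³) = 1.1221 × 31.001 = 34.785 MPa
τ_m = K_s·8F_mD/(πd³) = 1.0425 × 45.926 = 47.879 MPa
Goodman: 1/n_f = τ_a/S_se + τ_m/S_su = 34.785/226 + 47.879/643 = 0.15392 + 0.07446 = 0.22838
n_f = 1/0.22838 = 4.379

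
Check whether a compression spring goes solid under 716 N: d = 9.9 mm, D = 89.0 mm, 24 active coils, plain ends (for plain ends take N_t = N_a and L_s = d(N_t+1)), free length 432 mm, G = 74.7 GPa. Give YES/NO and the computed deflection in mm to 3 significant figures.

NO, δ = 135 mm

k = Gd⁴/(8D³N_a) = (74.7×10³)(9.9⁴)/(8·89.0³·24) = 5.3014 N/mm
N_t = 24; L_s = 9.9·25 = 247.5 mm; δ_solid = L₀ − L_s = 432 − 247.5 = 184.5 mm
δ = F/k = 716/5.3014 = 135.06 mm
δ < δ_solid → spring does not go solid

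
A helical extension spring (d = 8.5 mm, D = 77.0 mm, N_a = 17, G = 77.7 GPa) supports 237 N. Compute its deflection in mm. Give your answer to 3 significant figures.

36.3 mm

k = Gd⁴/(8D³N_a) = (77.7×10³)(8.5⁴)/(8·77.0³·17) = 6.5326 N/mm
δ = F/k = 237 / 6.5326 = 36.28 mm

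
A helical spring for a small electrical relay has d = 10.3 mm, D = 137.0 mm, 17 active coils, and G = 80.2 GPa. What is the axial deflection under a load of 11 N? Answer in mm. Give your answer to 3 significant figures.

4.26 mm

k = Gd⁴/(8D³N_a) = (80.2×10³)(10.3⁴)/(8·137.0³·17) = 2.5812 N/mm
δ = F/k = 11 / 2.5812 = 4.2616 mm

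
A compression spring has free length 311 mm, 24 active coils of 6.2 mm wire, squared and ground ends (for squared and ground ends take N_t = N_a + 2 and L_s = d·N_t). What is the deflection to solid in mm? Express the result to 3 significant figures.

N_t = 26; L_s = 6.2·26 = 161.2 mm
δ_solid = L₀ − L_s = 311 − 161.2 = 149.8 mm

150 mm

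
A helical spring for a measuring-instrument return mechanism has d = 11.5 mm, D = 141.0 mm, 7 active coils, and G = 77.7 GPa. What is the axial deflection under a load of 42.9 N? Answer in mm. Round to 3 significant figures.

4.96 mm

k = Gd⁴/(8D³N_a) = (77.7×10³)(11.5⁴)/(8·141.0³·7) = 8.657 N/mm
δ = F/k = 42.9 / 8.657 = 4.9555 mm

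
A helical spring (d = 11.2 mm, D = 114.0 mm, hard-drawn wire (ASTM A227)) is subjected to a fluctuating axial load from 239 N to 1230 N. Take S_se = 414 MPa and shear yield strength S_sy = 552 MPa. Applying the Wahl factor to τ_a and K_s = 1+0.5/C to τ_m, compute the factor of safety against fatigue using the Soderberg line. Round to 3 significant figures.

1.75

C = D/d = 114.0/11.2 = 10.1786; K_W = (4C−1)/(4C−4)+0.615/C = 1.1421; K_s = 1+0.5/C = 1.0491
F_a = (F_max−F_min)/2 = 495.5 N; F_m = (F_max+F_min)/2 = 734.5 N
τ_a = K_W·8F_aD/(πd³) = 1.1421 × 102.38 = 116.94 MPa
τ_m = K_s·8F_mD/(πd³) = 1.0491 × 151.77 = 159.22 MPa
Soderberg: 1/n_f = τ_a/S_se + τ_m/S_sy = 116.94/414 + 159.22/552 = 0.28246 + 0.28845 = 0.57091
n_f = 1/0.57091 = 1.752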